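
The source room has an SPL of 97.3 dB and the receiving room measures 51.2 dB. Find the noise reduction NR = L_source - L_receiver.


NR = L_source - L_receiver (difference between source and receiving room levels)
NR = 97.3 - 51.2 = 46.1 dB


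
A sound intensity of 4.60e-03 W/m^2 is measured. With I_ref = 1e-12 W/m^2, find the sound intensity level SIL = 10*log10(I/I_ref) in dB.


I / I_ref = 4.60e-03 / 1e-12 = 4.6e+09
SIL = 10 * log10(4.6e+09) = 96.628 dB


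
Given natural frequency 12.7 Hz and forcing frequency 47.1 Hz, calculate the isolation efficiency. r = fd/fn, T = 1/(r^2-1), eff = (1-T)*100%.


r = 47.1 / 12.7 = 3.70866
r^2 - 1 = 3.70866^2 - 1 = 12.7542
T = 1/12.7542 = 0.0784055
Efficiency = (1 - 0.0784055)*100 = 92.159 %


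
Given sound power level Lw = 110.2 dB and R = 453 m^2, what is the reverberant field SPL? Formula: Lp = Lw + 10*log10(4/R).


4/R = 4/453 = 0.00883002
Lp = 110.2 + 10*log10(0.00883002) = 89.66 dB


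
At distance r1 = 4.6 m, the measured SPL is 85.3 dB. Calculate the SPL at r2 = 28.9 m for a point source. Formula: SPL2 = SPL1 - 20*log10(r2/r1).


r2/r1 = 28.9/4.6 = 6.28261
Correction = 20*log10(6.28261) = 15.9628 dB
SPL2 = 85.3 - 15.9628 = 69.337 dB


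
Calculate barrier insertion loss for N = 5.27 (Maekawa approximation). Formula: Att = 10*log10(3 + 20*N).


3 + 20*N = 3 + 20*5.27 = 108.4
Att = 10*log10(108.4) = 20.35 dB


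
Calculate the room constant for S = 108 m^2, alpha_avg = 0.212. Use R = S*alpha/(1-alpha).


R = 108 * 0.212 / (1 - 0.212) = 29.056 m^2


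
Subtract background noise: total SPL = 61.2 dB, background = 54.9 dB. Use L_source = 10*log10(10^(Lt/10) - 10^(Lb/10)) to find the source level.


10^(61.2/10) = 1.31826e+06
10^(54.9/10) = 309030
Difference = 1.31826e+06 - 309030 = 1.00923e+06
L_source = 10*log10(1.00923e+06) = 60.04 dB


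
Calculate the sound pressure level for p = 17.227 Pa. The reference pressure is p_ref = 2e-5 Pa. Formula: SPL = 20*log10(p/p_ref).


p / p_ref = 17.227 / 2e-5 = 861350
SPL = 20 * log10(861350) = 118.7 dB


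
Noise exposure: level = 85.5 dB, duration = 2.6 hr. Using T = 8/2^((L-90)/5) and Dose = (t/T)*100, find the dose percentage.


T_allowed = 8 / 2^((85.5 - 90)/5) = 14.9285 hr
Dose = 2.6 / 14.9285 * 100 = 17.416 %


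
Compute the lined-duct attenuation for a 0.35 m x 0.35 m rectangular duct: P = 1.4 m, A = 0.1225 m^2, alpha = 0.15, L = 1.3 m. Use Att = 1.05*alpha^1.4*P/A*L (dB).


alpha^1.4 = 0.15^1.4 = 0.0702308
Attenuation rate = 1.05 * alpha^1.4 * P / A
= 1.05 * 0.0702308 * 1.4 / 0.1225 = 0.84277 dB/m
Total Att = 0.84277 * 1.3 = 1.0956 dB


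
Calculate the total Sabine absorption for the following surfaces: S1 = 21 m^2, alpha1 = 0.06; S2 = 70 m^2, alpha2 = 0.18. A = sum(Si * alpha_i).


21 * 0.06 = 1.26
70 * 0.18 = 12.6
A_total = 1.26 + 12.6 = 13.86 m^2


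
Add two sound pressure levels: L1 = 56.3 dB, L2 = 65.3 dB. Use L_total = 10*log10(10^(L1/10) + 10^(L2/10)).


10^(56.3/10) = 426580
10^(65.3/10) = 3.38844e+06
Sum = 426580 + 3.38844e+06 = 3.81502e+06
L_total = 10*log10(3.81502e+06) = 65.815 dB


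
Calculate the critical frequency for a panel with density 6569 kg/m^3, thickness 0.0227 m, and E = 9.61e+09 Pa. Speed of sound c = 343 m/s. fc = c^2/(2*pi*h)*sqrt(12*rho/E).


12*rho/E = 12*6569/9.61e+09 = 8.20271e-06
sqrt(12*rho/E) = sqrt(8.20271e-06) = 0.00286404
c^2/(2*pi*h) = 343^2/(2*pi*0.0227) = 824864
fc = 824864 * 0.00286404 = 2362.4 Hz


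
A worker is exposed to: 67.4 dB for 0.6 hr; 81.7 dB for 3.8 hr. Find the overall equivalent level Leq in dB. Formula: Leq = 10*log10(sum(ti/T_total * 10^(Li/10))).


T_total = 0.6 + 3.8 = 4.4 hr
(0.6/4.4) * 10^(67.4/10) = 749374
(3.8/4.4) * 10^(81.7/10) = 1.27741e+08
Sum = 749374 + 1.27741e+08 = 1.2849e+08
Leq = 10*log10(1.2849e+08) = 81.089 dB


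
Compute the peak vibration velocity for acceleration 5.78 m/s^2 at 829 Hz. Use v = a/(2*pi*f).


omega = 2*pi*f = 2*pi*829 = 5208.76 rad/s
v = a / omega = 5.78 / 5208.76 = 0.0011097 m/s


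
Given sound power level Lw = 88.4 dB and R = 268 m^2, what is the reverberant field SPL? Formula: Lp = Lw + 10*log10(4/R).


4/R = 4/268 = 0.0149254
Lp = 88.4 + 10*log10(0.0149254) = 70.139 dB


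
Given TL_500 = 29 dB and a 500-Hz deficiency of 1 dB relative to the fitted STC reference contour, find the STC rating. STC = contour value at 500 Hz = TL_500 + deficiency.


By ASTM E413, STC = value of the fitted reference contour at 500 Hz.
Contour value at 500 Hz = TL_500 + deficiency = 29 + 1 = 30
STC = 30


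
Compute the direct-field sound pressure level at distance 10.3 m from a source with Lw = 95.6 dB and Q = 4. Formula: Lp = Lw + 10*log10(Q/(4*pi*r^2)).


4*pi*r^2 = 4*pi*10.3^2 = 1333.17 m^2
Q / (4*pi*r^2) = 4 / 1333.17 = 0.00300037
Lp = 95.6 + 10*log10(0.00300037) = 70.372 dB


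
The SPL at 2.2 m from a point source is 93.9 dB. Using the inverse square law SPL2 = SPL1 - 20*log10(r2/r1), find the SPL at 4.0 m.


r2/r1 = 4.0/2.2 = 1.81818
Correction = 20*log10(1.81818) = 5.19274 dB
SPL2 = 93.9 - 5.19274 = 88.707 dB


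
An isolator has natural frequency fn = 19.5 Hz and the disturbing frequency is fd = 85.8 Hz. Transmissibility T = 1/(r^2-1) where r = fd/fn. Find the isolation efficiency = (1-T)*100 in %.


r = 85.8 / 19.5 = 4.4
r^2 - 1 = 4.4^2 - 1 = 18.36
T = 1/18.36 = 0.0544662
Efficiency = (1 - 0.0544662)*100 = 94.553 %


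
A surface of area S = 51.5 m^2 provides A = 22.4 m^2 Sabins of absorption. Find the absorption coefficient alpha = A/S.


Absorption coefficient = absorbed power / incident power
alpha = A / S = 22.4 / 51.5 = 0.43495


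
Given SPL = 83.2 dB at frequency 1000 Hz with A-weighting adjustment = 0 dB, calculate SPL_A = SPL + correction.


A-weighting table: 1000 Hz -> 0 dB correction
SPL_A = SPL + correction = 83.2 + (0) = 83.2 dBA


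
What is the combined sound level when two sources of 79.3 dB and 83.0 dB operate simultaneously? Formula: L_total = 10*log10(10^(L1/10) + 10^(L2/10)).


10^(79.3/10) = 8.51138e+07
10^(83.0/10) = 1.99526e+08
Sum = 8.51138e+07 + 1.99526e+08 = 2.8464e+08
L_total = 10*log10(2.8464e+08) = 84.543 dB


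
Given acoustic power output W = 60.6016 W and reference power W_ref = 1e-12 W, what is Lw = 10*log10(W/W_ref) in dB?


W / W_ref = 60.6016 / 1e-12 = 6.06016e+13
Lw = 10 * log10(6.06016e+13) = 137.82 dB


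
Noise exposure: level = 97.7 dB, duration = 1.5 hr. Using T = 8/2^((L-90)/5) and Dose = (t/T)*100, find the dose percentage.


T_allowed = 8 / 2^((97.7 - 90)/5) = 2.75108 hr
Dose = 1.5 / 2.75108 * 100 = 54.524 %


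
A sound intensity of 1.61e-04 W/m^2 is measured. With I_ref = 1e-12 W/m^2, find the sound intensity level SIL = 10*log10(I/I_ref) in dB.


I / I_ref = 1.61e-04 / 1e-12 = 1.61e+08
SIL = 10 * log10(1.61e+08) = 82.068 dB


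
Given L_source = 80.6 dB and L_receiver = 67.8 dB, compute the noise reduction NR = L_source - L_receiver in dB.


NR = L_source - L_receiver (difference between source and receiving room levels)
NR = 80.6 - 67.8 = 12.8 dB


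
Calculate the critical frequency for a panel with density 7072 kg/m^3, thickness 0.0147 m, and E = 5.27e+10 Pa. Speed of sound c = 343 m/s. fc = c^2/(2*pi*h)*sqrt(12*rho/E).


12*rho/E = 12*7072/5.27e+10 = 1.61032e-06
sqrt(12*rho/E) = sqrt(1.61032e-06) = 0.00126898
c^2/(2*pi*h) = 343^2/(2*pi*0.0147) = 1.27377e+06
fc = 1.27377e+06 * 0.00126898 = 1616.4 Hz


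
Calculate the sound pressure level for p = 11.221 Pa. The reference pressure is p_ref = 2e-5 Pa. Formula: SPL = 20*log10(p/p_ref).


p / p_ref = 11.221 / 2e-5 = 561050
SPL = 20 * log10(561050) = 114.98 dB


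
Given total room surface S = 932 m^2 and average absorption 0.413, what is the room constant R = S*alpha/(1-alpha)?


R = 932 * 0.413 / (1 - 0.413) = 655.73 m^2


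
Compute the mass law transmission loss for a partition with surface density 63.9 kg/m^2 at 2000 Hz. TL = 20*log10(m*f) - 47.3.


m * f = 63.9 * 2000 = 127800
20*log10(127800) = 102.131 dB
TL = 102.131 - 47.3 = 54.831 dB


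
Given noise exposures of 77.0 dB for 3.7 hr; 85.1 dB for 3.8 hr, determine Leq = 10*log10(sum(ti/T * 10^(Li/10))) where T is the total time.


T_total = 3.7 + 3.8 = 7.5 hr
(3.7/7.5) * 10^(77.0/10) = 2.47252e+07
(3.8/7.5) * 10^(85.1/10) = 1.63954e+08
Sum = 2.47252e+07 + 1.63954e+08 = 1.88679e+08
Leq = 10*log10(1.88679e+08) = 82.757 dB


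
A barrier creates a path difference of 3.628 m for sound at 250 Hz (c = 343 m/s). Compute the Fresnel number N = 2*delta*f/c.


N = 2*delta*f/c = 2*delta/lambda, where lambda = c/f
lambda = 343 / 250 = 1.372 m
N = 2 * 3.628 / 1.372 = 5.2886


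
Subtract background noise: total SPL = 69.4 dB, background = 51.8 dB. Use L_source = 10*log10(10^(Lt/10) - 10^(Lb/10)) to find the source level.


10^(69.4/10) = 8.70964e+06
10^(51.8/10) = 151356
Difference = 8.70964e+06 - 151356 = 8.55828e+06
L_source = 10*log10(8.55828e+06) = 69.324 dB


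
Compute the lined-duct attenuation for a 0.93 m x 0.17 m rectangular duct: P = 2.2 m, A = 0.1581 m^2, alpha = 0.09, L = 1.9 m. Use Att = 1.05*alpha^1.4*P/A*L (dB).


alpha^1.4 = 0.09^1.4 = 0.034351
Attenuation rate = 1.05 * alpha^1.4 * P / A
= 1.05 * 0.034351 * 2.2 / 0.1581 = 0.501903 dB/m
Total Att = 0.501903 * 1.9 = 0.95362 dB


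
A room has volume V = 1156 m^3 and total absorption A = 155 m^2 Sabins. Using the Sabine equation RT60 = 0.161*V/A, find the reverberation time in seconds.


RT60 = 0.161 * 1156 / 155 = 1.2007 s


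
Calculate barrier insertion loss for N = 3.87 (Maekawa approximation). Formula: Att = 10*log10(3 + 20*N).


3 + 20*N = 3 + 20*3.87 = 80.4
Att = 10*log10(80.4) = 19.053 dB


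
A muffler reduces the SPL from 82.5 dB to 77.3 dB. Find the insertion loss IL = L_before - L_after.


Insertion loss = SPL without muffler - SPL with muffler
IL = 82.5 - 77.3 = 5.2 dB


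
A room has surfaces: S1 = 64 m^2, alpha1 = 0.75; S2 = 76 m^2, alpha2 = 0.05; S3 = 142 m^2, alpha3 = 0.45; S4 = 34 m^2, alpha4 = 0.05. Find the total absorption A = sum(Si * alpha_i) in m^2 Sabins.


64 * 0.75 = 48
76 * 0.05 = 3.8
142 * 0.45 = 63.9
34 * 0.05 = 1.7
A_total = 48 + 3.8 + 63.9 + 1.7 = 117.4 m^2


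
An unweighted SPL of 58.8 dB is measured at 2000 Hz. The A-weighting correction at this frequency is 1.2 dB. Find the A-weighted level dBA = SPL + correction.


A-weighting table: 2000 Hz -> 1.2 dB correction
SPL_A = SPL + correction = 58.8 + (1.2) = 60 dBA


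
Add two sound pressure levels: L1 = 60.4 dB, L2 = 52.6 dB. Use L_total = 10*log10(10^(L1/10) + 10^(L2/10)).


10^(60.4/10) = 1.09648e+06
10^(52.6/10) = 181970
Sum = 1.09648e+06 + 181970 = 1.27845e+06
L_total = 10*log10(1.27845e+06) = 61.067 dB


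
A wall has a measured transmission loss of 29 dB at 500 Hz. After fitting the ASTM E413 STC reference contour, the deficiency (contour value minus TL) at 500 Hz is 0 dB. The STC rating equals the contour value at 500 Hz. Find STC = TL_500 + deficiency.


By ASTM E413, STC = value of the fitted reference contour at 500 Hz.
Contour value at 500 Hz = TL_500 + deficiency = 29 + 0 = 29
STC = 29


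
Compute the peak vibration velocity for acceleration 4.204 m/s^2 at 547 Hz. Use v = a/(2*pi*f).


omega = 2*pi*f = 2*pi*547 = 3436.9 rad/s
v = a / omega = 4.204 / 3436.9 = 0.0012232 m/s


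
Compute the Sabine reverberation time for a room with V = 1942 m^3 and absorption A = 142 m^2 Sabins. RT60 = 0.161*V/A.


RT60 = 0.161 * 1942 / 142 = 2.2018 s


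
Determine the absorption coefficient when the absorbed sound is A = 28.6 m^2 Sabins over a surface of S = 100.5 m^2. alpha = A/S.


Absorption coefficient = absorbed power / incident power
alpha = A / S = 28.6 / 100.5 = 0.28458


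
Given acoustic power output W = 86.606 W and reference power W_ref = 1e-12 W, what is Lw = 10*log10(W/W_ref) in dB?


W / W_ref = 86.606 / 1e-12 = 8.6606e+13
Lw = 10 * log10(8.6606e+13) = 139.38 dB


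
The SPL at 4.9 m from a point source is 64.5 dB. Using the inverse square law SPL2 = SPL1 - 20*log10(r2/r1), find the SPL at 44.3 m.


r2/r1 = 44.3/4.9 = 9.04082
Correction = 20*log10(9.04082) = 19.1242 dB
SPL2 = 64.5 - 19.1242 = 45.376 dB


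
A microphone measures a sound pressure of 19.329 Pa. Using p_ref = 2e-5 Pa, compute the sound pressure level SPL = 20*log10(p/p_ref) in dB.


p / p_ref = 19.329 / 2e-5 = 966450
SPL = 20 * log10(966450) = 119.7 dB


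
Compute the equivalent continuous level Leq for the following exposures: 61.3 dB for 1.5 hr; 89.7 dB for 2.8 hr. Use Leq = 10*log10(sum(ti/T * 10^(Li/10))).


T_total = 1.5 + 2.8 = 4.3 hr
(1.5/4.3) * 10^(61.3/10) = 470568
(2.8/4.3) * 10^(89.7/10) = 6.077e+08
Sum = 470568 + 6.077e+08 = 6.08171e+08
Leq = 10*log10(6.08171e+08) = 87.84 dB


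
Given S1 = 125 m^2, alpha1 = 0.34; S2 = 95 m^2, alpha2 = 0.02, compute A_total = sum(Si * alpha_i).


125 * 0.34 = 42.5
95 * 0.02 = 1.9
A_total = 42.5 + 1.9 = 44.4 m^2


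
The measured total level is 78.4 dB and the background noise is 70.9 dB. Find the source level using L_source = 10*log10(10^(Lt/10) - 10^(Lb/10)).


10^(78.4/10) = 6.91831e+07
10^(70.9/10) = 1.23027e+07
Difference = 6.91831e+07 - 1.23027e+07 = 5.68804e+07
L_source = 10*log10(5.68804e+07) = 77.55 dB


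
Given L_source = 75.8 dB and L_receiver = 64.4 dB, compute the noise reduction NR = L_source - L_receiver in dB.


NR = L_source - L_receiver (difference between source and receiving room levels)
NR = 75.8 - 64.4 = 11.4 dB


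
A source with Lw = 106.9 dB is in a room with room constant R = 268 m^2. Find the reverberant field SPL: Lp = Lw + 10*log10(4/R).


4/R = 4/268 = 0.0149254
Lp = 106.9 + 10*log10(0.0149254) = 88.639 dB


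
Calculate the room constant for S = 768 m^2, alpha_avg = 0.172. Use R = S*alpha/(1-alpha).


R = 768 * 0.172 / (1 - 0.172) = 159.54 m^2


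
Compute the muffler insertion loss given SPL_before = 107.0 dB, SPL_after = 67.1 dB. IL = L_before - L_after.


Insertion loss = SPL without muffler - SPL with muffler
IL = 107.0 - 67.1 = 39.9 dB


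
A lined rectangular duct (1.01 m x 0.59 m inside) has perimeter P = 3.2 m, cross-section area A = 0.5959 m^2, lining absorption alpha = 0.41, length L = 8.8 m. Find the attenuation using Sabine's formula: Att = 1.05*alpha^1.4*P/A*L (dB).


alpha^1.4 = 0.41^1.4 = 0.28701
Attenuation rate = 1.05 * alpha^1.4 * P / A
= 1.05 * 0.28701 * 3.2 / 0.5959 = 1.61831 dB/m
Total Att = 1.61831 * 8.8 = 14.241 dB


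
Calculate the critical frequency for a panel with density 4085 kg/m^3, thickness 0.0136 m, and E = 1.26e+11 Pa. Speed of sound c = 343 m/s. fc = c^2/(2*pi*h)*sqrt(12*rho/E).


12*rho/E = 12*4085/1.26e+11 = 3.89048e-07
sqrt(12*rho/E) = sqrt(3.89048e-07) = 0.000623737
c^2/(2*pi*h) = 343^2/(2*pi*0.0136) = 1.3768e+06
fc = 1.3768e+06 * 0.000623737 = 858.76 Hz


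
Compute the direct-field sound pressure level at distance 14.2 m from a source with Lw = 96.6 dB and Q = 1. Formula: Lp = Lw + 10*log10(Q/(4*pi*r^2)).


4*pi*r^2 = 4*pi*14.2^2 = 2533.88 m^2
Q / (4*pi*r^2) = 1 / 2533.88 = 0.000394652
Lp = 96.6 + 10*log10(0.000394652) = 62.562 dB


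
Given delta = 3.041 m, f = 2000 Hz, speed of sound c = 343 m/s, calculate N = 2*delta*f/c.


N = 2*delta*f/c = 2*delta/lambda, where lambda = c/f
lambda = 343 / 2000 = 0.1715 m
N = 2 * 3.041 / 0.1715 = 35.464


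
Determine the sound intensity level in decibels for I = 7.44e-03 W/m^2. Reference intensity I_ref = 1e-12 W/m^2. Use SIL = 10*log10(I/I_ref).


I / I_ref = 7.44e-03 / 1e-12 = 7.44e+09
SIL = 10 * log10(7.44e+09) = 98.716 dB


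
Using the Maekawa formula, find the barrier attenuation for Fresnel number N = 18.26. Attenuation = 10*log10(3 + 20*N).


3 + 20*N = 3 + 20*18.26 = 368.2
Att = 10*log10(368.2) = 25.661 dB


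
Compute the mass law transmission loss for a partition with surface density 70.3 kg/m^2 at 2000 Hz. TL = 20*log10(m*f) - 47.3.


m * f = 70.3 * 2000 = 140600
20*log10(140600) = 102.96 dB
TL = 102.96 - 47.3 = 55.66 dB


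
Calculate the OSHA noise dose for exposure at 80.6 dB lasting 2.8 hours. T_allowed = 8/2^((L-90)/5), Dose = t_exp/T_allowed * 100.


T_allowed = 8 / 2^((80.6 - 90)/5) = 29.446 hr
Dose = 2.8 / 29.446 * 100 = 9.5089 %


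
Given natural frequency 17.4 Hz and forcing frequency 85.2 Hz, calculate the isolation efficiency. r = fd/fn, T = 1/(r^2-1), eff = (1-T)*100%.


r = 85.2 / 17.4 = 4.89655
r^2 - 1 = 4.89655^2 - 1 = 22.9762
T = 1/22.9762 = 0.0435233
Efficiency = (1 - 0.0435233)*100 = 95.648 %


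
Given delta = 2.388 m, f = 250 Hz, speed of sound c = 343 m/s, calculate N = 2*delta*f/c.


N = 2*delta*f/c = 2*delta/lambda, where lambda = c/f
lambda = 343 / 250 = 1.372 m
N = 2 * 2.388 / 1.372 = 3.481


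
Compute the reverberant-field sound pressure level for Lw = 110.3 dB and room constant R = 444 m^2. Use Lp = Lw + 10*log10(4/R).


4/R = 4/444 = 0.00900901
Lp = 110.3 + 10*log10(0.00900901) = 89.847 dB


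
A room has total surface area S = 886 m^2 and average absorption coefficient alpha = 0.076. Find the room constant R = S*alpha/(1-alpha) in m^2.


R = 886 * 0.076 / (1 - 0.076) = 72.874 m^2


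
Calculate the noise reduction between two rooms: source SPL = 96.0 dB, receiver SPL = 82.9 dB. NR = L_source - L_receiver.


NR = L_source - L_receiver (difference between source and receiving room levels)
NR = 96.0 - 82.9 = 13.1 dB


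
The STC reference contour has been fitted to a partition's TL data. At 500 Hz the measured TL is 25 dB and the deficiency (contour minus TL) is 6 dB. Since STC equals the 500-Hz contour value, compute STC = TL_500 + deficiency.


By ASTM E413, STC = value of the fitted reference contour at 500 Hz.
Contour value at 500 Hz = TL_500 + deficiency = 25 + 6 = 31
STC = 31


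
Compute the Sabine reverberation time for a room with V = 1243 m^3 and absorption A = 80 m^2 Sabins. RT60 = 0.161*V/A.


RT60 = 0.161 * 1243 / 80 = 2.5015 s


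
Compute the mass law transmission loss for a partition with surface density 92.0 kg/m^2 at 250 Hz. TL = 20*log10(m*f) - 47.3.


m * f = 92.0 * 250 = 23000
20*log10(23000) = 87.2346 dB
TL = 87.2346 - 47.3 = 39.935 dB


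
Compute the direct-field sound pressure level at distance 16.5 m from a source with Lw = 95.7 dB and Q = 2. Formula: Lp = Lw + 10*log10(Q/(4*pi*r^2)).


4*pi*r^2 = 4*pi*16.5^2 = 3421.19 m^2
Q / (4*pi*r^2) = 2 / 3421.19 = 0.000584592
Lp = 95.7 + 10*log10(0.000584592) = 63.369 dB


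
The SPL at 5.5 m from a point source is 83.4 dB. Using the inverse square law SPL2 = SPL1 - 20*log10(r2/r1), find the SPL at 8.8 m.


r2/r1 = 8.8/5.5 = 1.6
Correction = 20*log10(1.6) = 4.0824 dB
SPL2 = 83.4 - 4.0824 = 79.318 dB


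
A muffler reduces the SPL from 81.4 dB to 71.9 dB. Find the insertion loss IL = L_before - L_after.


Insertion loss = SPL without muffler - SPL with muffler
IL = 81.4 - 71.9 = 9.5 dB


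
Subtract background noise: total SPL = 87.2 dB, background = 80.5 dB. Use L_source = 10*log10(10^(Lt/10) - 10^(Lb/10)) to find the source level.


10^(87.2/10) = 5.24807e+08
10^(80.5/10) = 1.12202e+08
Difference = 5.24807e+08 - 1.12202e+08 = 4.12605e+08
L_source = 10*log10(4.12605e+08) = 86.155 dB


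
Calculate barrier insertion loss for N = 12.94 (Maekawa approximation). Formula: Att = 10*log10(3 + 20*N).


3 + 20*N = 3 + 20*12.94 = 261.8
Att = 10*log10(261.8) = 24.18 dB


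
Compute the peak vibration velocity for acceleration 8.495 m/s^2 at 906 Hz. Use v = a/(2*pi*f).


omega = 2*pi*f = 2*pi*906 = 5692.57 rad/s
v = a / omega = 8.495 / 5692.57 = 0.0014923 m/s


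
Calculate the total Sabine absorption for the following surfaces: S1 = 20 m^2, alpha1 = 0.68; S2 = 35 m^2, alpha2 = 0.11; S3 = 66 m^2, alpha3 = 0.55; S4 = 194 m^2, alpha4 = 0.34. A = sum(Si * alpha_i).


20 * 0.68 = 13.6
35 * 0.11 = 3.85
66 * 0.55 = 36.3
194 * 0.34 = 65.96
A_total = 13.6 + 3.85 + 36.3 + 65.96 = 119.71 m^2


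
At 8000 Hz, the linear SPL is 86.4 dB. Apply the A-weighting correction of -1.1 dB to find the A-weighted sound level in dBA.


A-weighting table: 8000 Hz -> -1.1 dB correction
SPL_A = SPL + correction = 86.4 + (-1.1) = 85.3 dBA


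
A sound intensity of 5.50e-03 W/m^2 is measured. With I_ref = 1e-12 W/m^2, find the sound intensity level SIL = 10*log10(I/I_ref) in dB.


I / I_ref = 5.50e-03 / 1e-12 = 5.5e+09
SIL = 10 * log10(5.5e+09) = 97.404 dB


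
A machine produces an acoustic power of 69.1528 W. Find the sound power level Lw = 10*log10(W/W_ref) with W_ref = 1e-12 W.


W / W_ref = 69.1528 / 1e-12 = 6.91528e+13
Lw = 10 * log10(6.91528e+13) = 138.4 dB


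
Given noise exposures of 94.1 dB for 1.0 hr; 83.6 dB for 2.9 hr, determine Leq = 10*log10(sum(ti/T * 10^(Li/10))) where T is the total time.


T_total = 1.0 + 2.9 = 3.9 hr
(1.0/3.9) * 10^(94.1/10) = 6.59076e+08
(2.9/3.9) * 10^(83.6/10) = 1.70347e+08
Sum = 6.59076e+08 + 1.70347e+08 = 8.29423e+08
Leq = 10*log10(8.29423e+08) = 89.188 dB


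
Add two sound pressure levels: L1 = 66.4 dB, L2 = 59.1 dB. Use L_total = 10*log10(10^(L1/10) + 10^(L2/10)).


10^(66.4/10) = 4.36516e+06
10^(59.1/10) = 812831
Sum = 4.36516e+06 + 812831 = 5.17799e+06
L_total = 10*log10(5.17799e+06) = 67.142 dB


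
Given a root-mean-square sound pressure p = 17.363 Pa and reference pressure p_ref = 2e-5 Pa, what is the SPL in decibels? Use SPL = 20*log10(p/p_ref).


p / p_ref = 17.363 / 2e-5 = 868150
SPL = 20 * log10(868150) = 118.77 dB


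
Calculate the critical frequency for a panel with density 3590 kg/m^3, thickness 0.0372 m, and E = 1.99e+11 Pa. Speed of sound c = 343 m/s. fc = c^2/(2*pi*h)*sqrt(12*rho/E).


12*rho/E = 12*3590/1.99e+11 = 2.16482e-07
sqrt(12*rho/E) = sqrt(2.16482e-07) = 0.000465276
c^2/(2*pi*h) = 343^2/(2*pi*0.0372) = 503345
fc = 503345 * 0.000465276 = 234.19 Hz


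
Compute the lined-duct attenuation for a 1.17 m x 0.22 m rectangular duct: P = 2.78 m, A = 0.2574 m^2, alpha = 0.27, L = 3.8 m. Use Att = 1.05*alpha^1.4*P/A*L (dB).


alpha^1.4 = 0.27^1.4 = 0.159922
Attenuation rate = 1.05 * alpha^1.4 * P / A
= 1.05 * 0.159922 * 2.78 / 0.2574 = 1.81357 dB/m
Total Att = 1.81357 * 3.8 = 6.8916 dB


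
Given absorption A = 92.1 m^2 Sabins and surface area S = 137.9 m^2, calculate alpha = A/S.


Absorption coefficient = absorbed power / incident power
alpha = A / S = 92.1 / 137.9 = 0.66788


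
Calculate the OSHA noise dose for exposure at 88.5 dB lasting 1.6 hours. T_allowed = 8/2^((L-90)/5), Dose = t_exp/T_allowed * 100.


T_allowed = 8 / 2^((88.5 - 90)/5) = 9.84916 hr
Dose = 1.6 / 9.84916 * 100 = 16.245 %


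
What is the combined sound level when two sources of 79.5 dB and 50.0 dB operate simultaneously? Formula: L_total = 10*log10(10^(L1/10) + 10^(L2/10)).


10^(79.5/10) = 8.91251e+07
10^(50.0/10) = 100000
Sum = 8.91251e+07 + 100000 = 8.92251e+07
L_total = 10*log10(8.92251e+07) = 79.505 dB


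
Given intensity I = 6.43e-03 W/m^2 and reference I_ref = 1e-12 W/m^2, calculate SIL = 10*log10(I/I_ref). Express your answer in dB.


I / I_ref = 6.43e-03 / 1e-12 = 6.43e+09
SIL = 10 * log10(6.43e+09) = 98.082 dB


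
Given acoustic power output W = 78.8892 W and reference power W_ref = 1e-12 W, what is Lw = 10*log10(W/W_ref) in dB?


W / W_ref = 78.8892 / 1e-12 = 7.88892e+13
Lw = 10 * log10(7.88892e+13) = 138.97 dB


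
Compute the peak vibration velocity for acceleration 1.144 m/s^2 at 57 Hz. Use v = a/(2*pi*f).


omega = 2*pi*f = 2*pi*57 = 358.142 rad/s
v = a / omega = 1.144 / 358.142 = 0.0031943 m/s


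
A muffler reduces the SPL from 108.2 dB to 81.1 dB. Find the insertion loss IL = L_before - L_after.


Insertion loss = SPL without muffler - SPL with muffler
IL = 108.2 - 81.1 = 27.1 dB


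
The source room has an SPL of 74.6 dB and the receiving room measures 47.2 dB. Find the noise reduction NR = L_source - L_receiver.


NR = L_source - L_receiver (difference between source and receiving room levels)
NR = 74.6 - 47.2 = 27.4 dB


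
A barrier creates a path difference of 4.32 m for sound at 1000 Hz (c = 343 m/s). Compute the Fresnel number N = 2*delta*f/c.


N = 2*delta*f/c = 2*delta/lambda, where lambda = c/f
lambda = 343 / 1000 = 0.343 m
N = 2 * 4.32 / 0.343 = 25.19


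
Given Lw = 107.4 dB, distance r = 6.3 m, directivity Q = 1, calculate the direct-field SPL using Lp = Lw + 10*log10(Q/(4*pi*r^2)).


4*pi*r^2 = 4*pi*6.3^2 = 498.759 m^2
Q / (4*pi*r^2) = 1 / 498.759 = 0.00200498
Lp = 107.4 + 10*log10(0.00200498) = 80.421 dB


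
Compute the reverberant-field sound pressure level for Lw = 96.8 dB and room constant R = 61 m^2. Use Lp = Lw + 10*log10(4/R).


4/R = 4/61 = 0.0655738
Lp = 96.8 + 10*log10(0.0655738) = 84.967 dB


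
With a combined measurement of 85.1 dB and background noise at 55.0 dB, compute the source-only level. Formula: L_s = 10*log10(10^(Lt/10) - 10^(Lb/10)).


10^(85.1/10) = 3.23594e+08
10^(55.0/10) = 316228
Difference = 3.23594e+08 - 316228 = 3.23278e+08
L_source = 10*log10(3.23278e+08) = 85.096 dB


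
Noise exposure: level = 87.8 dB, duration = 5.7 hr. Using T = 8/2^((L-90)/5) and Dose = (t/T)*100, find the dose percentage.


T_allowed = 8 / 2^((87.8 - 90)/5) = 10.8528 hr
Dose = 5.7 / 10.8528 * 100 = 52.521 %


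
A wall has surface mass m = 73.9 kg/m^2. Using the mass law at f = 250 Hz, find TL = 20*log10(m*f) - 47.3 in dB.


m * f = 73.9 * 250 = 18475
20*log10(18475) = 85.3317 dB
TL = 85.3317 - 47.3 = 38.032 dB


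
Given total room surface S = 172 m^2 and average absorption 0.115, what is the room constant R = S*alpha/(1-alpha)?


R = 172 * 0.115 / (1 - 0.115) = 22.35 m^2


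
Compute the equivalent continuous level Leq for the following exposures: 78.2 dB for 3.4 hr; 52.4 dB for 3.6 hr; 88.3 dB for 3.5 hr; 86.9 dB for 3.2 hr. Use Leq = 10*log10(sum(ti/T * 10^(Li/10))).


T_total = 3.4 + 3.6 + 3.5 + 3.2 = 13.7 hr
(3.4/13.7) * 10^(78.2/10) = 1.63968e+07
(3.6/13.7) * 10^(52.4/10) = 45664.8
(3.5/13.7) * 10^(88.3/10) = 1.72722e+08
(3.2/13.7) * 10^(86.9/10) = 1.14401e+08
Sum = 1.63968e+07 + 45664.8 + 1.72722e+08 + 1.14401e+08 = 3.03565e+08
Leq = 10*log10(3.03565e+08) = 84.823 dB


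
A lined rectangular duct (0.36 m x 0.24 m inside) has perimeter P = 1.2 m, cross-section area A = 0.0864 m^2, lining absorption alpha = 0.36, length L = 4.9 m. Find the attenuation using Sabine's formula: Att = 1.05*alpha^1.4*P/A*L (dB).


alpha^1.4 = 0.36^1.4 = 0.239234
Attenuation rate = 1.05 * alpha^1.4 * P / A
= 1.05 * 0.239234 * 1.2 / 0.0864 = 3.48883 dB/m
Total Att = 3.48883 * 4.9 = 17.095 dB


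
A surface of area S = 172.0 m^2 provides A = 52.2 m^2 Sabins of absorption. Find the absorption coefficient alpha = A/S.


Absorption coefficient = absorbed power / incident power
alpha = A / S = 52.2 / 172.0 = 0.30349


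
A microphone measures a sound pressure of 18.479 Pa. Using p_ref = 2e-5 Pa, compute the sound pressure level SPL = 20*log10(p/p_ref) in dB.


p / p_ref = 18.479 / 2e-5 = 923950
SPL = 20 * log10(923950) = 119.31 dB


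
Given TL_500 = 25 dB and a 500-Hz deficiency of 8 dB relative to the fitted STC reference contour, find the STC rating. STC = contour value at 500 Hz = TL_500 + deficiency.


By ASTM E413, STC = value of the fitted reference contour at 500 Hz.
Contour value at 500 Hz = TL_500 + deficiency = 25 + 8 = 33
STC = 33


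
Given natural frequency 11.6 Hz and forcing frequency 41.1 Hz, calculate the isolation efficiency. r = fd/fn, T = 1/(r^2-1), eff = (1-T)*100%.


r = 41.1 / 11.6 = 3.5431
r^2 - 1 = 3.5431^2 - 1 = 11.5536
T = 1/11.5536 = 0.0865531
Efficiency = (1 - 0.0865531)*100 = 91.345 %


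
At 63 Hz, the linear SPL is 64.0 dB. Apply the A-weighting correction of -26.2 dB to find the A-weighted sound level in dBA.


A-weighting table: 63 Hz -> -26.2 dB correction
SPL_A = SPL + correction = 64.0 + (-26.2) = 37.8 dBA


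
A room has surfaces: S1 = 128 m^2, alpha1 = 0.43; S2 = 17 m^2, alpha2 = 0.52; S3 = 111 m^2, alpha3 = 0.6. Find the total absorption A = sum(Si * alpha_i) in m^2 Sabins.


128 * 0.43 = 55.04
17 * 0.52 = 8.84
111 * 0.6 = 66.6
A_total = 55.04 + 8.84 + 66.6 = 130.48 m^2


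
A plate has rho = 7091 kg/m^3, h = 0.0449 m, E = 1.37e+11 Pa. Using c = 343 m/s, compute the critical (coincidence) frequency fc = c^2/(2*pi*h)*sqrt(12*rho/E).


12*rho/E = 12*7091/1.37e+11 = 6.21109e-07
sqrt(12*rho/E) = sqrt(6.21109e-07) = 0.000788105
c^2/(2*pi*h) = 343^2/(2*pi*0.0449) = 417025
fc = 417025 * 0.000788105 = 328.66 Hz


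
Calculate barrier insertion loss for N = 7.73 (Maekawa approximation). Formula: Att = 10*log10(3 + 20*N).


3 + 20*N = 3 + 20*7.73 = 157.6
Att = 10*log10(157.6) = 21.976 dB


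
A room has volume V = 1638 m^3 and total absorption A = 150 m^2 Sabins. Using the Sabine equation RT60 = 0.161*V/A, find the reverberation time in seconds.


RT60 = 0.161 * 1638 / 150 = 1.7581 s


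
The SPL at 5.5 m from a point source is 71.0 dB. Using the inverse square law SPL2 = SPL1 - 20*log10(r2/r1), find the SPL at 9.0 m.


r2/r1 = 9.0/5.5 = 1.63636
Correction = 20*log10(1.63636) = 4.27758 dB
SPL2 = 71.0 - 4.27758 = 66.722 dB


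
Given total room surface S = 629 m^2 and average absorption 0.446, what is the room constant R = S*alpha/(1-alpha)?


R = 629 * 0.446 / (1 - 0.446) = 506.38 m^2


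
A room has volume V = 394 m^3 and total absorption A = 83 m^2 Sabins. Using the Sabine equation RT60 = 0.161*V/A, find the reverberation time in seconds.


RT60 = 0.161 * 394 / 83 = 0.76427 s


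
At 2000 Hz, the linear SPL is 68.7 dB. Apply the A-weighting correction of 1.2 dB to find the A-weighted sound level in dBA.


A-weighting table: 2000 Hz -> 1.2 dB correction
SPL_A = SPL + correction = 68.7 + (1.2) = 69.9 dBA


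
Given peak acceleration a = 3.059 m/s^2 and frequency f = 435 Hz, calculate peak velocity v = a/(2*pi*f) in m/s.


omega = 2*pi*f = 2*pi*435 = 2733.19 rad/s
v = a / omega = 3.059 / 2733.19 = 0.0011192 m/s


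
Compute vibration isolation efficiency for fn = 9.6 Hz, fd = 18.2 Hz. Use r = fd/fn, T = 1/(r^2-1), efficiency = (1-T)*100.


r = 18.2 / 9.6 = 1.89583
r^2 - 1 = 1.89583^2 - 1 = 2.59417
T = 1/2.59417 = 0.38548
Efficiency = (1 - 0.38548)*100 = 61.452 %


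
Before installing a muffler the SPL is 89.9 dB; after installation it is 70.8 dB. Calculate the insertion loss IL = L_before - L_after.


Insertion loss = SPL without muffler - SPL with muffler
IL = 89.9 - 70.8 = 19.1 dB


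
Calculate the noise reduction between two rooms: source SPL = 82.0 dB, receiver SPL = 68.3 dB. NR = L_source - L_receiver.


NR = L_source - L_receiver (difference between source and receiving room levels)
NR = 82.0 - 68.3 = 13.7 dB


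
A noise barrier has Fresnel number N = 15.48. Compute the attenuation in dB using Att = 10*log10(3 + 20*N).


3 + 20*N = 3 + 20*15.48 = 312.6
Att = 10*log10(312.6) = 24.95 dB


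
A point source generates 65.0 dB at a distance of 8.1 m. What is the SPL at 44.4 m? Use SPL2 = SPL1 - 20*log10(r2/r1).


r2/r1 = 44.4/8.1 = 5.48148
Correction = 20*log10(5.48148) = 14.778 dB
SPL2 = 65.0 - 14.778 = 50.222 dB


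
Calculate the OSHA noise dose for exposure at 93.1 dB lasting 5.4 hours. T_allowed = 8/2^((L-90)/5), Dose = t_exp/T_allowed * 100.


T_allowed = 8 / 2^((93.1 - 90)/5) = 5.20537 hr
Dose = 5.4 / 5.20537 * 100 = 103.74 %


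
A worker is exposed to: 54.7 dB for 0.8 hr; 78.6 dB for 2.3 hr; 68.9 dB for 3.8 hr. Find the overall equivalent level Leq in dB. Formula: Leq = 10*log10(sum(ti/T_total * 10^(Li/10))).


T_total = 0.8 + 2.3 + 3.8 = 6.9 hr
(0.8/6.9) * 10^(54.7/10) = 34216.9
(2.3/6.9) * 10^(78.6/10) = 2.41479e+07
(3.8/6.9) * 10^(68.9/10) = 4.27498e+06
Sum = 34216.9 + 2.41479e+07 + 4.27498e+06 = 2.84571e+07
Leq = 10*log10(2.84571e+07) = 74.542 dB


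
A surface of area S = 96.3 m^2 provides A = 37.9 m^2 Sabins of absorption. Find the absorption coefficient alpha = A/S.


Absorption coefficient = absorbed power / incident power
alpha = A / S = 37.9 / 96.3 = 0.39356


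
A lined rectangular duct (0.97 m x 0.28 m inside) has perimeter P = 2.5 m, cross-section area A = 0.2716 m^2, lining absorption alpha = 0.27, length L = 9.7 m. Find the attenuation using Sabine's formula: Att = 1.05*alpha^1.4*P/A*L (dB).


alpha^1.4 = 0.27^1.4 = 0.159922
Attenuation rate = 1.05 * alpha^1.4 * P / A
= 1.05 * 0.159922 * 2.5 / 0.2716 = 1.54564 dB/m
Total Att = 1.54564 * 9.7 = 14.993 dB


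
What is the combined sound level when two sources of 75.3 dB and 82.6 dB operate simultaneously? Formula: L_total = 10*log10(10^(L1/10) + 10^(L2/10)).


10^(75.3/10) = 3.38844e+07
10^(82.6/10) = 1.8197e+08
Sum = 3.38844e+07 + 1.8197e+08 = 2.15854e+08
L_total = 10*log10(2.15854e+08) = 83.342 dB


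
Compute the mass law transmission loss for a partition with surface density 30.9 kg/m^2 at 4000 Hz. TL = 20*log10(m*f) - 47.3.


m * f = 30.9 * 4000 = 123600
20*log10(123600) = 101.84 dB
TL = 101.84 - 47.3 = 54.54 dB


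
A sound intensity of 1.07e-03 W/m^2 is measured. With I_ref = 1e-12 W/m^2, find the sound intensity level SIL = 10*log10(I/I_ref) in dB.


I / I_ref = 1.07e-03 / 1e-12 = 1.07e+09
SIL = 10 * log10(1.07e+09) = 90.294 dB


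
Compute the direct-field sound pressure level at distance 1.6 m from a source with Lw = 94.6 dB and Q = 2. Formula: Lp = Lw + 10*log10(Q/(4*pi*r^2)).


4*pi*r^2 = 4*pi*1.6^2 = 32.1699 m^2
Q / (4*pi*r^2) = 2 / 32.1699 = 0.0621699
Lp = 94.6 + 10*log10(0.0621699) = 82.536 dB


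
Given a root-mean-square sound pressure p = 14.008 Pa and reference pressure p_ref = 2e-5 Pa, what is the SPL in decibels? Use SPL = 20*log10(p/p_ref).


p / p_ref = 14.008 / 2e-5 = 700400
SPL = 20 * log10(700400) = 116.91 dB


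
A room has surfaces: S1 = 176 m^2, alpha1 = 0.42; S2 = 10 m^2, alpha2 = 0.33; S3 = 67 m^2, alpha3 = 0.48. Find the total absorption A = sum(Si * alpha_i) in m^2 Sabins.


176 * 0.42 = 73.92
10 * 0.33 = 3.3
67 * 0.48 = 32.16
A_total = 73.92 + 3.3 + 32.16 = 109.38 m^2


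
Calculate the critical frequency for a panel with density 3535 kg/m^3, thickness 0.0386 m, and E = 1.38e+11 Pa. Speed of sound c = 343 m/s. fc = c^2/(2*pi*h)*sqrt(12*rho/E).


12*rho/E = 12*3535/1.38e+11 = 3.07391e-07
sqrt(12*rho/E) = sqrt(3.07391e-07) = 0.000554429
c^2/(2*pi*h) = 343^2/(2*pi*0.0386) = 485089
fc = 485089 * 0.000554429 = 268.95 Hz


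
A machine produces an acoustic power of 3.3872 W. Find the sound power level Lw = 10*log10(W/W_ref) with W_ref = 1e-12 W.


W / W_ref = 3.3872 / 1e-12 = 3.3872e+12
Lw = 10 * log10(3.3872e+12) = 125.3 dB


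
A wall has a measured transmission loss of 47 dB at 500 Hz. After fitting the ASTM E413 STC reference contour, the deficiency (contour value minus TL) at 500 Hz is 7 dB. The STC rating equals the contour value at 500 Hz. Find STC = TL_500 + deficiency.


By ASTM E413, STC = value of the fitted reference contour at 500 Hz.
Contour value at 500 Hz = TL_500 + deficiency = 47 + 7 = 54
STC = 54


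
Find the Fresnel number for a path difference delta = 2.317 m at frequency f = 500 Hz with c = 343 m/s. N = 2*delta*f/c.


N = 2*delta*f/c = 2*delta/lambda, where lambda = c/f
lambda = 343 / 500 = 0.686 m
N = 2 * 2.317 / 0.686 = 6.7551


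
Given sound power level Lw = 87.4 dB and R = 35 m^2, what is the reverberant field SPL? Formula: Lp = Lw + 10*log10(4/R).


4/R = 4/35 = 0.114286
Lp = 87.4 + 10*log10(0.114286) = 77.98 dB


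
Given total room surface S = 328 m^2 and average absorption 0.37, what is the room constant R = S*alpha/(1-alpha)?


R = 328 * 0.37 / (1 - 0.37) = 192.63 m^2


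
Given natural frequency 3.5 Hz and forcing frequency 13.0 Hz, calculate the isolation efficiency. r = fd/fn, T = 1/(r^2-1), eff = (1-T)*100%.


r = 13.0 / 3.5 = 3.71429
r^2 - 1 = 3.71429^2 - 1 = 12.796
T = 1/12.796 = 0.0781494
Efficiency = (1 - 0.0781494)*100 = 92.185 %


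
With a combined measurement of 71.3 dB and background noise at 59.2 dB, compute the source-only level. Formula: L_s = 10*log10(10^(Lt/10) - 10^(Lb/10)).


10^(71.3/10) = 1.34896e+07
10^(59.2/10) = 831764
Difference = 1.34896e+07 - 831764 = 1.26578e+07
L_source = 10*log10(1.26578e+07) = 71.024 dB


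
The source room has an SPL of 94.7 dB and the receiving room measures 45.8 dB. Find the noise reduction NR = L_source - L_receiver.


NR = L_source - L_receiver (difference between source and receiving room levels)
NR = 94.7 - 45.8 = 48.9 dB


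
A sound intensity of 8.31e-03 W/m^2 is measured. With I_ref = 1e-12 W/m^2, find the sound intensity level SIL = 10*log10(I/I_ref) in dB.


I / I_ref = 8.31e-03 / 1e-12 = 8.31e+09
SIL = 10 * log10(8.31e+09) = 99.196 dB


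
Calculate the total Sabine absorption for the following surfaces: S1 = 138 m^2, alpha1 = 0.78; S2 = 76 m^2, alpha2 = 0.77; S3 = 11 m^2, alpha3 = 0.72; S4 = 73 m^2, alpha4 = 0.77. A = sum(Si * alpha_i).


138 * 0.78 = 107.64
76 * 0.77 = 58.52
11 * 0.72 = 7.92
73 * 0.77 = 56.21
A_total = 107.64 + 58.52 + 7.92 + 56.21 = 230.29 m^2


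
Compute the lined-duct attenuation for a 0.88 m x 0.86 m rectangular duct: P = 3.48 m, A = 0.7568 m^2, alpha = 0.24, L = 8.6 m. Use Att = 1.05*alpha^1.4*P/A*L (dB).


alpha^1.4 = 0.24^1.4 = 0.135611
Attenuation rate = 1.05 * alpha^1.4 * P / A
= 1.05 * 0.135611 * 3.48 / 0.7568 = 0.65476 dB/m
Total Att = 0.65476 * 8.6 = 5.6309 dB


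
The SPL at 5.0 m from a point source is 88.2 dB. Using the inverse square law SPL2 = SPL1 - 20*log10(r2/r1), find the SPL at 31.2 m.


r2/r1 = 31.2/5.0 = 6.24
Correction = 20*log10(6.24) = 15.9037 dB
SPL2 = 88.2 - 15.9037 = 72.296 dB


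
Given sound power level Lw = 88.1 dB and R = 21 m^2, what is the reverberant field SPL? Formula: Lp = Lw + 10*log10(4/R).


4/R = 4/21 = 0.190476
Lp = 88.1 + 10*log10(0.190476) = 80.898 dB


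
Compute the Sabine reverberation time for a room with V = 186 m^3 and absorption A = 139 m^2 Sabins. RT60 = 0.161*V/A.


RT60 = 0.161 * 186 / 139 = 0.21544 s


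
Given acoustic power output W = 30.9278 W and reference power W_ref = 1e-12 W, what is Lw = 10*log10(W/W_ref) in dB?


W / W_ref = 30.9278 / 1e-12 = 3.09278e+13
Lw = 10 * log10(3.09278e+13) = 134.9 dB


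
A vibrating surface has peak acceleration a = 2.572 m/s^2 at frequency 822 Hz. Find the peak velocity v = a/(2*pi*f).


omega = 2*pi*f = 2*pi*822 = 5164.78 rad/s
v = a / omega = 2.572 / 5164.78 = 0.00049799 m/s


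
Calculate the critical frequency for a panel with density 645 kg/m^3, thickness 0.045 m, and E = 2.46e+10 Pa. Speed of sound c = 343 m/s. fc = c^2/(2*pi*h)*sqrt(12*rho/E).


12*rho/E = 12*645/2.46e+10 = 3.14634e-07
sqrt(12*rho/E) = sqrt(3.14634e-07) = 0.000560922
c^2/(2*pi*h) = 343^2/(2*pi*0.045) = 416098
fc = 416098 * 0.000560922 = 233.4 Hz


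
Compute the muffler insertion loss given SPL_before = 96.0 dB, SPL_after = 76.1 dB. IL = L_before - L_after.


Insertion loss = SPL without muffler - SPL with muffler
IL = 96.0 - 76.1 = 19.9 dB


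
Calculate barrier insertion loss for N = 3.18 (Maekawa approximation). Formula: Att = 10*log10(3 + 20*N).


3 + 20*N = 3 + 20*3.18 = 66.6
Att = 10*log10(66.6) = 18.235 dB


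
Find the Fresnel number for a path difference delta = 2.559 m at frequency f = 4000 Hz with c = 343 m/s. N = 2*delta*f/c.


N = 2*delta*f/c = 2*delta/lambda, where lambda = c/f
lambda = 343 / 4000 = 0.08575 m
N = 2 * 2.559 / 0.08575 = 59.685


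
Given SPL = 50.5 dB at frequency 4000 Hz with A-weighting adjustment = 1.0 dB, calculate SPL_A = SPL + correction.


A-weighting table: 4000 Hz -> 1.0 dB correction
SPL_A = SPL + correction = 50.5 + (1.0) = 51.5 dBA


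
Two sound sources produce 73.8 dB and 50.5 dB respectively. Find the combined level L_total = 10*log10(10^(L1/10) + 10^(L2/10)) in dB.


10^(73.8/10) = 2.39883e+07
10^(50.5/10) = 112202
Sum = 2.39883e+07 + 112202 = 2.41005e+07
L_total = 10*log10(2.41005e+07) = 73.82 dB


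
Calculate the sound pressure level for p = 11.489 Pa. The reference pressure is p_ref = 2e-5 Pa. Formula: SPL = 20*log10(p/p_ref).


p / p_ref = 11.489 / 2e-5 = 574450
SPL = 20 * log10(574450) = 115.19 dB
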